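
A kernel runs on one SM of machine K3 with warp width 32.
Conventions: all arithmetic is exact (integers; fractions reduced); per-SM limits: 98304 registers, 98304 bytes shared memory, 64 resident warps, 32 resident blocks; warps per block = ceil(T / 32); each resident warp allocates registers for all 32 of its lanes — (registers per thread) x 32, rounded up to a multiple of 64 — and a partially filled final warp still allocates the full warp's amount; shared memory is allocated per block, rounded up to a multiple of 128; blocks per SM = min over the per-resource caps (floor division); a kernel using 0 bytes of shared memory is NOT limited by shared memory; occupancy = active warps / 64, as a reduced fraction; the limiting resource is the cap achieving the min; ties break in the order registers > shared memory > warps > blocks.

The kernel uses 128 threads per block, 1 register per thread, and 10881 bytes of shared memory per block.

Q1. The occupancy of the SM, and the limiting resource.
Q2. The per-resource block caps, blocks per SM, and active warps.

Answer: occupancy 1/2, limited by shared memory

registers: 384 blocks
shared memory: 8 blocks
warps: 16 blocks
blocks: 32 blocks

Answer: 8 blocks, 32 active warps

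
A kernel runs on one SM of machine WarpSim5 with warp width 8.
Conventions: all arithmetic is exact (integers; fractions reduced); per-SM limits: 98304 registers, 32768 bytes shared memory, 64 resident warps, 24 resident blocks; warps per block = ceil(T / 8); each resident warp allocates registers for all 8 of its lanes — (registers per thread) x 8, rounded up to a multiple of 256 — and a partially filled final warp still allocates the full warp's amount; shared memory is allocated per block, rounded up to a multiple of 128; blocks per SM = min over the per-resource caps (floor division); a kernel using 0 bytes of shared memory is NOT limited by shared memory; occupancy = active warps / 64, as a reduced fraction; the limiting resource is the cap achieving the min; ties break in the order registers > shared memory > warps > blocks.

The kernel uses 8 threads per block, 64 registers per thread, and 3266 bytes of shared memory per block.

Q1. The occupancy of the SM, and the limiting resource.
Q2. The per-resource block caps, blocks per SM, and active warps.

Answer: occupancy 9/64, limited by shared memory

registers: 192 blocks
shared memory: 9 blocks
warps: 64 blocks
blocks: 24 blocks

Answer: 9 blocks, 9 active warps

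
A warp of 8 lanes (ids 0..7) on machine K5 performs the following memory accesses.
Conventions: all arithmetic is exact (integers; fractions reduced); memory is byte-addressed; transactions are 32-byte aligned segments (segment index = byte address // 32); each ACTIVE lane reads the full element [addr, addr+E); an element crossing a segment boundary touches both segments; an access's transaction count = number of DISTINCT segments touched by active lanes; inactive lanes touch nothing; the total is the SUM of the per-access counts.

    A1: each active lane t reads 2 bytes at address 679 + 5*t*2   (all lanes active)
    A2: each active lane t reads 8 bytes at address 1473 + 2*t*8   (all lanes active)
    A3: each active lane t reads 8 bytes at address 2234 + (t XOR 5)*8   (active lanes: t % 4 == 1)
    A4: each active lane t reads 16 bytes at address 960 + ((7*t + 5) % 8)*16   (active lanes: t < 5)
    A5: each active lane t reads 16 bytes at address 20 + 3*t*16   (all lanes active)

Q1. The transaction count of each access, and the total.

A1: 3 transactions
A2: 4 transactions
A3: 3 transactions
A4: 3 transactions
A5: 12 transactions

Answer: 3,4,3,3,12; total 25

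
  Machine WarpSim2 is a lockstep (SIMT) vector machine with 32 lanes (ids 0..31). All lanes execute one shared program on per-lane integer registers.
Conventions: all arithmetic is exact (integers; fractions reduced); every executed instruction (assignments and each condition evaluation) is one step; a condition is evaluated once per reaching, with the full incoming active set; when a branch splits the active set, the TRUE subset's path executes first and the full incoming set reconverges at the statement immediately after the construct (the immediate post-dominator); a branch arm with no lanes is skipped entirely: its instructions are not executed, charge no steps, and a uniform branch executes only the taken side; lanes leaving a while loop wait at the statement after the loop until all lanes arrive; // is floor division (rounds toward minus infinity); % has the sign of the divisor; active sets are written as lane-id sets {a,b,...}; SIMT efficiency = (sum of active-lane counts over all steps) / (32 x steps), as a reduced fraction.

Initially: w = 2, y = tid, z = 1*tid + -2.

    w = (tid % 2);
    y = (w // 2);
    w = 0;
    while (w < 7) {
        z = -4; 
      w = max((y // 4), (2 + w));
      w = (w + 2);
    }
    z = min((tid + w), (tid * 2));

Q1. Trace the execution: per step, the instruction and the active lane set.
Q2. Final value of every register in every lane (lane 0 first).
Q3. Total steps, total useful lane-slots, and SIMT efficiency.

step 0: w <- (tid % 2)               {0,1,2,3,4,5,6,7,8,9,10,11,12,13,14,15,16,17,18,19,20,21,22,23,24,25,26,27,28,29,30,31}
step 1: y <- (w // 2)                {0,1,2,3,4,5,6,7,8,9,10,11,12,13,14,15,16,17,18,19,20,21,22,23,24,25,26,27,28,29,30,31}
step 2: w <- 0                       {0,1,2,3,4,5,6,7,8,9,10,11,12,13,14,15,16,17,18,19,20,21,22,23,24,25,26,27,28,29,30,31}
step 3: eval (w < 7)                 {0,1,2,3,4,5,6,7,8,9,10,11,12,13,14,15,16,17,18,19,20,21,22,23,24,25,26,27,28,29,30,31}
step 4: z <- -4                      {0,1,2,3,4,5,6,7,8,9,10,11,12,13,14,15,16,17,18,19,20,21,22,23,24,25,26,27,28,29,30,31}
step 5: w <- max((y // 4), (2 + w))  {0,1,2,3,4,5,6,7,8,9,10,11,12,13,14,15,16,17,18,19,20,21,22,23,24,25,26,27,28,29,30,31}
step 6: w <- (w + 2)                 {0,1,2,3,4,5,6,7,8,9,10,11,12,13,14,15,16,17,18,19,20,21,22,23,24,25,26,27,28,29,30,31}
step 7: eval (w < 7)                 {0,1,2,3,4,5,6,7,8,9,10,11,12,13,14,15,16,17,18,19,20,21,22,23,24,25,26,27,28,29,30,31}
step 8: z <- -4                      {0,1,2,3,4,5,6,7,8,9,10,11,12,13,14,15,16,17,18,19,20,21,22,23,24,25,26,27,28,29,30,31}
step 9: w <- max((y // 4), (2 + w))  {0,1,2,3,4,5,6,7,8,9,10,11,12,13,14,15,16,17,18,19,20,21,22,23,24,25,26,27,28,29,30,31}
step 10: w <- (w + 2)                 {0,1,2,3,4,5,6,7,8,9,10,11,12,13,14,15,16,17,18,19,20,21,22,23,24,25,26,27,28,29,30,31}
step 11: eval (w < 7)                 {0,1,2,3,4,5,6,7,8,9,10,11,12,13,14,15,16,17,18,19,20,21,22,23,24,25,26,27,28,29,30,31}
step 12: z <- min((tid + w), (tid * 2)) {0,1,2,3,4,5,6,7,8,9,10,11,12,13,14,15,16,17,18,19,20,21,22,23,24,25,26,27,28,29,30,31}

Answer: 13 steps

w: 8,8,8,8,8,8,8,8,8,8,8,8,8,8,8,8,8,8,8,8,8,8,8,8,8,8,8,8,8,8,8,8
y: 0,0,0,0,0,0,0,0,0,0,0,0,0,0,0,0,0,0,0,0,0,0,0,0,0,0,0,0,0,0,0,0
z: 0,2,4,6,8,10,12,14,16,17,18,19,20,21,22,23,24,25,26,27,28,29,30,31,32,33,34,35,36,37,38,39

steps = 13; useful = 416; efficiency = 416/416 = 1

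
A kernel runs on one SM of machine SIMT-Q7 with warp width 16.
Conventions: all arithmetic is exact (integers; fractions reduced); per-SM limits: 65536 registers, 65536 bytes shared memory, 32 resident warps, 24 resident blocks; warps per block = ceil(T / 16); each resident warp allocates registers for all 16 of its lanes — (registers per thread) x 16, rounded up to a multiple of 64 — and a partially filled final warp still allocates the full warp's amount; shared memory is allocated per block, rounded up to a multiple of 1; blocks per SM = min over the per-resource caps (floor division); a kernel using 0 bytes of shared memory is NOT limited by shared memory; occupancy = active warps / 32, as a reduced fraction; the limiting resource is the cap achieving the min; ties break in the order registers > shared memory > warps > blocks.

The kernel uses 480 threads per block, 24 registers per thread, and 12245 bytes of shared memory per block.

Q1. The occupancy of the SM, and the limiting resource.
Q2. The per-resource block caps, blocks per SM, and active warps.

Answer: occupancy 15/16, limited by warps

registers: 5 blocks
shared memory: 5 blocks
warps: 1 block
blocks: 24 blocks

Answer: 1 block, 30 active warps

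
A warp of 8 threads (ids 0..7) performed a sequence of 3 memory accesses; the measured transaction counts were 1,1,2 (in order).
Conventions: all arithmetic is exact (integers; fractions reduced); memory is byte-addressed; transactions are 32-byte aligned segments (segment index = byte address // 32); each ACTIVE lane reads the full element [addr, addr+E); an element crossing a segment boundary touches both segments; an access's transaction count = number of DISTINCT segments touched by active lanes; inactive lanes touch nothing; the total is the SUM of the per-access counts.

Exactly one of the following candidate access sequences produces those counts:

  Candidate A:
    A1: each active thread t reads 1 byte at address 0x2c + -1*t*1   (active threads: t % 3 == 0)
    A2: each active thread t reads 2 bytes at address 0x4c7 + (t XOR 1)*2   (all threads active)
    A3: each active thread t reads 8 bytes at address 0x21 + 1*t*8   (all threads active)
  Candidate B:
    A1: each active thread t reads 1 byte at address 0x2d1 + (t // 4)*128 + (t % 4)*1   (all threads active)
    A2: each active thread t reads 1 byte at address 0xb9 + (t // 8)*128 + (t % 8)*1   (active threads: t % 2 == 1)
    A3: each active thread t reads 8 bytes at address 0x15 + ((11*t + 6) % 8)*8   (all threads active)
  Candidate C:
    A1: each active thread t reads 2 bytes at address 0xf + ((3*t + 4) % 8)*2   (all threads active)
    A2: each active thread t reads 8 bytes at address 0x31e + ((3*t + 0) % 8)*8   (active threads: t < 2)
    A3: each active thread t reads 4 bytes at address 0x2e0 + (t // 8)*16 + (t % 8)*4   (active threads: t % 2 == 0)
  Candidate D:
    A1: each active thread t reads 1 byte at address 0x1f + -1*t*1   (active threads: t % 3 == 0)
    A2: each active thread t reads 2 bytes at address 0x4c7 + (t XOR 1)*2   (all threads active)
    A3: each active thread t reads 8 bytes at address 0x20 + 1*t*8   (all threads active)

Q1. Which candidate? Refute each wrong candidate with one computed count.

A: A3 gives 3 transactions, not 2
B: A1 gives 2 transactions, not 1
C: A2 gives 2 transactions, not 1
D: all counts match (1,1,2)

Answer: D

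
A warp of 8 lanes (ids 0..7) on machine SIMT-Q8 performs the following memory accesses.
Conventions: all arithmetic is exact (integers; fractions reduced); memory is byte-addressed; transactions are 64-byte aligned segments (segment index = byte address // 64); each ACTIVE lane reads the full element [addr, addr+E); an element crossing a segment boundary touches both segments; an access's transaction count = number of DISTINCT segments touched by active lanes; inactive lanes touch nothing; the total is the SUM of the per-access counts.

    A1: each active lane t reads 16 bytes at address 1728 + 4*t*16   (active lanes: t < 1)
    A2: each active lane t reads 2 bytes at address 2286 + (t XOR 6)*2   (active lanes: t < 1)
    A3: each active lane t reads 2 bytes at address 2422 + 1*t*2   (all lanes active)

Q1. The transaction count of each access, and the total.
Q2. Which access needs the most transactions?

A1: 1 transaction
A2: 1 transaction
A3: 2 transactions

Answer: 1,1,2; total 4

Answer: A3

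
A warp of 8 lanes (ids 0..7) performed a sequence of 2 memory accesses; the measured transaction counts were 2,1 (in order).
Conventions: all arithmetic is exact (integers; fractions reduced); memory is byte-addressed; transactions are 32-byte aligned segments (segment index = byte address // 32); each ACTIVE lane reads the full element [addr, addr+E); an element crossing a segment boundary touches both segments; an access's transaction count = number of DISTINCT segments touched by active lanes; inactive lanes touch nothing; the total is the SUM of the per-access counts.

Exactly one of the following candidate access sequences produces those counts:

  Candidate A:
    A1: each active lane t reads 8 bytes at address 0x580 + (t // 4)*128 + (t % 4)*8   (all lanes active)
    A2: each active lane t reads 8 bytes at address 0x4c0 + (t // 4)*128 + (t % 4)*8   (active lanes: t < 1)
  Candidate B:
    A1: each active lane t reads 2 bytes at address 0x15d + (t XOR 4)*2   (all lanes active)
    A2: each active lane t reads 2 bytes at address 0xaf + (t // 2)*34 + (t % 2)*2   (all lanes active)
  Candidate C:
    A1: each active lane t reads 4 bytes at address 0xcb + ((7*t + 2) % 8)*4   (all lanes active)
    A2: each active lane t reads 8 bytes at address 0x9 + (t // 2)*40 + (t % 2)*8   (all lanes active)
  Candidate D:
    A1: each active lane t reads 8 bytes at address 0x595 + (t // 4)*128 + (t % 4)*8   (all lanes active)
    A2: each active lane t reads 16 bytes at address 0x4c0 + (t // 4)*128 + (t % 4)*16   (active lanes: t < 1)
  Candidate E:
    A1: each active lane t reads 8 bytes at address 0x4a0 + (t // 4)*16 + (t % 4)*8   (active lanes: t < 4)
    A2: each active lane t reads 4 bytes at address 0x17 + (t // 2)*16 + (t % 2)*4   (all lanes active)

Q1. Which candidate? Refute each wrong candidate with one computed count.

B: A2 gives 4 transactions, not 1
C: A2 gives 5 transactions, not 1
D: A1 gives 4 transactions, not 2
E: A1 gives 1 transaction, not 2
A: all counts match (2,1)

Answer: A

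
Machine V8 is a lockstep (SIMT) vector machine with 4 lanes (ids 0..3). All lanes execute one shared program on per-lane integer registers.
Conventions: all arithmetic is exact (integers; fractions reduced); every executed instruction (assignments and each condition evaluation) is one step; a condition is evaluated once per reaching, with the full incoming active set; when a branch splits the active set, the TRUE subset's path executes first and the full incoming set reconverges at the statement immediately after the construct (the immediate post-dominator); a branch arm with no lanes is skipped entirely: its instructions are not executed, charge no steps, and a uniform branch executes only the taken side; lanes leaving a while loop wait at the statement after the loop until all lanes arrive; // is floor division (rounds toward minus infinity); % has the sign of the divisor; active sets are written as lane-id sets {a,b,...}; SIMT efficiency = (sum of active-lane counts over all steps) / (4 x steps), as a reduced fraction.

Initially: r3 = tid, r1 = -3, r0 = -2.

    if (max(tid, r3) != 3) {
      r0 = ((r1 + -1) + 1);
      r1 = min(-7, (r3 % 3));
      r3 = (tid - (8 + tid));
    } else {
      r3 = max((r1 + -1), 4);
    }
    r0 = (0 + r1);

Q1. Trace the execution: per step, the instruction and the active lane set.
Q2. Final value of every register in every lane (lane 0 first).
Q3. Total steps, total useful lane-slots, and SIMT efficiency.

step 0: eval (max(tid, r3) != 3)     {0,1,2,3}
step 1: r0 <- ((r1 + -1) + 1)        {0,1,2}
step 2: r1 <- min(-7, (r3 % 3))      {0,1,2}
step 3: r3 <- (tid - (8 + tid))      {0,1,2}
step 4: r3 <- max((r1 + -1), 4)      {3}
step 5: r0 <- (0 + r1)               {0,1,2,3}

Answer: 6 steps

r3: -8,-8,-8,4
r1: -7,-7,-7,-3
r0: -7,-7,-7,-3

steps = 6; useful = 18; efficiency = 18/24 = 3/4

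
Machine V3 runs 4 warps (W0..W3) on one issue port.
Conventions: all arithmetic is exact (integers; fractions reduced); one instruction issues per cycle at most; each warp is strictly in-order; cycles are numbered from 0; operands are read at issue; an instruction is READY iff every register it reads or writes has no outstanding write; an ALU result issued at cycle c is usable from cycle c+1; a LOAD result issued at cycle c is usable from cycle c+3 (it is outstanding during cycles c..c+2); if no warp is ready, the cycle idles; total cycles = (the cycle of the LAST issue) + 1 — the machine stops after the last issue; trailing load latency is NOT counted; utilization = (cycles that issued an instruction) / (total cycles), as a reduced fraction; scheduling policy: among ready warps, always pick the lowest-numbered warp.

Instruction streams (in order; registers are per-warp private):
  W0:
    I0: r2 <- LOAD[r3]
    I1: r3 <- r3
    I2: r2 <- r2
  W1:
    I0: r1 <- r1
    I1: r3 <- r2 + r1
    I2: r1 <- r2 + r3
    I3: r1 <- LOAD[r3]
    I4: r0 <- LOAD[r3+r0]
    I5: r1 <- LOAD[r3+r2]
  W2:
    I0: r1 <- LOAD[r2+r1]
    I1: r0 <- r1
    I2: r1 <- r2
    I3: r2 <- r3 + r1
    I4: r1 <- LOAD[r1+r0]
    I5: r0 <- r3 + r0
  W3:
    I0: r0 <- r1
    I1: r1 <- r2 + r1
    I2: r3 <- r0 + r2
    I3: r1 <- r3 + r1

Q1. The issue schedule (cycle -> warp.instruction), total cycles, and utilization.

cycle 0: W0.I0
cycle 1: W0.I1
cycle 2: W1.I0
cycle 3: W0.I2
cycle 4: W1.I1
cycle 5: W1.I2
cycle 6: W1.I3
cycle 7: W1.I4
cycle 8: W2.I0
cycle 9: W1.I5
cycle 10: W3.I0
cycle 11: W2.I1
cycle 12: W2.I2
cycle 13: W2.I3
cycle 14: W2.I4
cycle 15: W2.I5
cycle 16: W3.I1
cycle 17: W3.I2
cycle 18: W3.I3

Answer: 19 cycles, utilization 1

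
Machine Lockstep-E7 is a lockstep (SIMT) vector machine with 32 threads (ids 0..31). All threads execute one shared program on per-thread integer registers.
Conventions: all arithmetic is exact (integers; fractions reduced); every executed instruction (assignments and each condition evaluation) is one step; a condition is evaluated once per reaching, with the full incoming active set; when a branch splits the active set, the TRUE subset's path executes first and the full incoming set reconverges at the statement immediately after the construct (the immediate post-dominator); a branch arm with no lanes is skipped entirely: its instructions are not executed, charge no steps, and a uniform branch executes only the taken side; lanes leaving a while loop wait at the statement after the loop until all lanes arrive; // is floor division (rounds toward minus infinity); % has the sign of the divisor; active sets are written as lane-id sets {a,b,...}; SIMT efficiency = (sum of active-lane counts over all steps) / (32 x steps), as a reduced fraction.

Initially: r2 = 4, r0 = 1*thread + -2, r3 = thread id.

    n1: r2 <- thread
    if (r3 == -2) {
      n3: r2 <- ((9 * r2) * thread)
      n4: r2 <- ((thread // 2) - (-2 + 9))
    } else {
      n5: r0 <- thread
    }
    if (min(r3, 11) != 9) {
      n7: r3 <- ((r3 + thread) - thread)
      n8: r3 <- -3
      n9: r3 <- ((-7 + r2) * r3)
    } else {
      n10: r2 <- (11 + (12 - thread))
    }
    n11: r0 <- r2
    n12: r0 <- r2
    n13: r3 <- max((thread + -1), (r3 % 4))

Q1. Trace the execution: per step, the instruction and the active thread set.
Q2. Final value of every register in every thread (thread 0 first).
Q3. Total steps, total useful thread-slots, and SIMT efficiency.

step 0: r2 <- thread                 {0,1,2,3,4,5,6,7,8,9,10,11,12,13,14,15,16,17,18,19,20,21,22,23,24,25,26,27,28,29,30,31}
step 1: eval (r3 == -2)              {0,1,2,3,4,5,6,7,8,9,10,11,12,13,14,15,16,17,18,19,20,21,22,23,24,25,26,27,28,29,30,31}
step 2: r0 <- thread                 {0,1,2,3,4,5,6,7,8,9,10,11,12,13,14,15,16,17,18,19,20,21,22,23,24,25,26,27,28,29,30,31}
step 3: eval (min(r3, 11) != 9)      {0,1,2,3,4,5,6,7,8,9,10,11,12,13,14,15,16,17,18,19,20,21,22,23,24,25,26,27,28,29,30,31}
step 4: r3 <- ((r3 + thread) - thread) {0,1,2,3,4,5,6,7,8,10,11,12,13,14,15,16,17,18,19,20,21,22,23,24,25,26,27,28,29,30,31}
step 5: r3 <- -3                     {0,1,2,3,4,5,6,7,8,10,11,12,13,14,15,16,17,18,19,20,21,22,23,24,25,26,27,28,29,30,31}
step 6: r3 <- ((-7 + r2) * r3)       {0,1,2,3,4,5,6,7,8,10,11,12,13,14,15,16,17,18,19,20,21,22,23,24,25,26,27,28,29,30,31}
step 7: r2 <- (11 + (12 - thread))   {9}
step 8: r0 <- r2                     {0,1,2,3,4,5,6,7,8,9,10,11,12,13,14,15,16,17,18,19,20,21,22,23,24,25,26,27,28,29,30,31}
step 9: r0 <- r2                     {0,1,2,3,4,5,6,7,8,9,10,11,12,13,14,15,16,17,18,19,20,21,22,23,24,25,26,27,28,29,30,31}
step 10: r3 <- max((thread + -1), (r3 % 4)) {0,1,2,3,4,5,6,7,8,9,10,11,12,13,14,15,16,17,18,19,20,21,22,23,24,25,26,27,28,29,30,31}

Answer: 11 steps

r2: 0,1,2,3,4,5,6,7,8,14,10,11,12,13,14,15,16,17,18,19,20,21,22,23,24,25,26,27,28,29,30,31
r0: 0,1,2,3,4,5,6,7,8,14,10,11,12,13,14,15,16,17,18,19,20,21,22,23,24,25,26,27,28,29,30,31
r3: 1,2,3,2,3,4,5,6,7,8,9,10,11,12,13,14,15,16,17,18,19,20,21,22,23,24,25,26,27,28,29,30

steps = 11; useful = 318; efficiency = 318/352 = 159/176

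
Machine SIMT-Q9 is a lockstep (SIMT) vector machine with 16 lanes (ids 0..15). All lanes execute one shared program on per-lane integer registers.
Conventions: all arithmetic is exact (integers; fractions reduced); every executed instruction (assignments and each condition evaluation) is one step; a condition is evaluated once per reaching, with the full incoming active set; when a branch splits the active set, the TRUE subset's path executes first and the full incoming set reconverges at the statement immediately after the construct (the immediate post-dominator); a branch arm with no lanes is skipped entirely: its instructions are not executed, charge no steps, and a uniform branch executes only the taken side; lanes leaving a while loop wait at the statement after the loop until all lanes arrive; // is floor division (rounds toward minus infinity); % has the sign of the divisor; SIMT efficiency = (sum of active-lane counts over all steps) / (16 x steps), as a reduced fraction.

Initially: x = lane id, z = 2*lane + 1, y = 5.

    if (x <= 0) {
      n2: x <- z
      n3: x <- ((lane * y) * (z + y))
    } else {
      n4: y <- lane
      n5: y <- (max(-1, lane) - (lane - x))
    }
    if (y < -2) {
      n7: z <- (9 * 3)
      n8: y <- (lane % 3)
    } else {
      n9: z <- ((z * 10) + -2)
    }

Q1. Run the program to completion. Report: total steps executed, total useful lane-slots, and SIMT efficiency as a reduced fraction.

Answer: 7 steps, 80 useful, 5/7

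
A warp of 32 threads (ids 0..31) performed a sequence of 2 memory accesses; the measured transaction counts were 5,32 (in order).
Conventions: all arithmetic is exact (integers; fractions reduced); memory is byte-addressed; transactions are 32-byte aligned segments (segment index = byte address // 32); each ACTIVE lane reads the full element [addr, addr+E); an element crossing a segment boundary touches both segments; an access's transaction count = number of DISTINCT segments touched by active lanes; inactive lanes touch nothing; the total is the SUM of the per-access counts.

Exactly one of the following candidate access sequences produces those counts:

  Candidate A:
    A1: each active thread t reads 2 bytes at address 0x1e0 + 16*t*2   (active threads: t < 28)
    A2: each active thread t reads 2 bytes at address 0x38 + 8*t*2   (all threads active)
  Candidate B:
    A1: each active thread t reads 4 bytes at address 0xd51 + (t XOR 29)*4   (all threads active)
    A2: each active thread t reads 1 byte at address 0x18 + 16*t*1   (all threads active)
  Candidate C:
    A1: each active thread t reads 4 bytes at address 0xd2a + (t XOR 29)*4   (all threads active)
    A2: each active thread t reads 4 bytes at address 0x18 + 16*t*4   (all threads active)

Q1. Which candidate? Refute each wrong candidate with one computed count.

A: A1 gives 28 transactions, not 5
B: A2 gives 17 transactions, not 32
C: all counts match (5,32)

Answer: C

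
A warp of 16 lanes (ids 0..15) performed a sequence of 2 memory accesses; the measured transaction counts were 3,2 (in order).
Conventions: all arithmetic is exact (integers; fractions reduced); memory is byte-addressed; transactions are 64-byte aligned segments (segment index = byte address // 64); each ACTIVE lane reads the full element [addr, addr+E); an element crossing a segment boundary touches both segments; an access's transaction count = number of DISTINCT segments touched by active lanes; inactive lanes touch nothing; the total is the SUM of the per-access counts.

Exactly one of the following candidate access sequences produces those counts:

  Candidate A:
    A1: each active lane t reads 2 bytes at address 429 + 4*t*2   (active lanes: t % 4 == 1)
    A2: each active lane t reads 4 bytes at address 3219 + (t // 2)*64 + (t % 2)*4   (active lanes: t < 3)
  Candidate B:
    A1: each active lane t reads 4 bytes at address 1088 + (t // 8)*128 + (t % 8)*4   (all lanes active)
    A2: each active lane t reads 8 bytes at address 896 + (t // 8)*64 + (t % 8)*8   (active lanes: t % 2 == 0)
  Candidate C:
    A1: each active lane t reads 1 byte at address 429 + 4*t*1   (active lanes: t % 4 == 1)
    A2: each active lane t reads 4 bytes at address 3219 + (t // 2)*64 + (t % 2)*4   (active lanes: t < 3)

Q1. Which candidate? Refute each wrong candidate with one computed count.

B: A1 gives 2 transactions, not 3
C: A1 gives 2 transactions, not 3
A: all counts match (3,2)

Answer: A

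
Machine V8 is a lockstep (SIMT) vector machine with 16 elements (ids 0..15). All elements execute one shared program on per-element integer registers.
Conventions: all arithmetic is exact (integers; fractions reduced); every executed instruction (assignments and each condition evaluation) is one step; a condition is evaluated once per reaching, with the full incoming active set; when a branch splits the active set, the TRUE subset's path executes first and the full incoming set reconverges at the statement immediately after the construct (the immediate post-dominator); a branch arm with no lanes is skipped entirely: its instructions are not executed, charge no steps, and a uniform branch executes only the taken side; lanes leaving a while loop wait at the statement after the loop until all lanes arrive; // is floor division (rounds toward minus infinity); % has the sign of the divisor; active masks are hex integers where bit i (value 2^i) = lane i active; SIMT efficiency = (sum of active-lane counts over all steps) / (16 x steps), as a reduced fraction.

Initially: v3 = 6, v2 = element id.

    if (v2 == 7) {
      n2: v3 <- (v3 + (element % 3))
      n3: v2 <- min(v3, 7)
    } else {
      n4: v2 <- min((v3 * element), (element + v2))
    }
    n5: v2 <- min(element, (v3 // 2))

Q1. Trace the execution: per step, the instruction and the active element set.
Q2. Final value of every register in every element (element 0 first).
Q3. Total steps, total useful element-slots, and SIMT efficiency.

step 0: eval (v2 == 7)               0xffff
step 1: v3 <- (v3 + (element % 3))   0x0080
step 2: v2 <- min(v3, 7)             0x0080
step 3: v2 <- min((v3 * element), (element + v2)) 0xff7f
step 4: v2 <- min(element, (v3 // 2)) 0xffff

Answer: 5 steps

v3: 6,6,6,6,6,6,6,7,6,6,6,6,6,6,6,6
v2: 0,1,2,3,3,3,3,3,3,3,3,3,3,3,3,3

steps = 5; useful = 49; efficiency = 49/80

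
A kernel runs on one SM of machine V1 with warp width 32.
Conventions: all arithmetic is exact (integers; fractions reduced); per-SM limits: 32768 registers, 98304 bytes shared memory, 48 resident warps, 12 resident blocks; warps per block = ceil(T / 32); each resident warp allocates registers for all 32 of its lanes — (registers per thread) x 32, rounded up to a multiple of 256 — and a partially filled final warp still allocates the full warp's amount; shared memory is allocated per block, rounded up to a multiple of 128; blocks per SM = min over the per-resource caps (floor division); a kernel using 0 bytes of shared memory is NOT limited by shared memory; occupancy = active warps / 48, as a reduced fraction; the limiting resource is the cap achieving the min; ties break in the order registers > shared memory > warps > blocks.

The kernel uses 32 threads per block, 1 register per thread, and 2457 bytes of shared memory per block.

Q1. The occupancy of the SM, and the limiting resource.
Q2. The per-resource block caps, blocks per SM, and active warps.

Answer: occupancy 1/4, limited by blocks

registers: 128 blocks
shared memory: 38 blocks
warps: 48 blocks
blocks: 12 blocks

Answer: 12 blocks, 12 active warps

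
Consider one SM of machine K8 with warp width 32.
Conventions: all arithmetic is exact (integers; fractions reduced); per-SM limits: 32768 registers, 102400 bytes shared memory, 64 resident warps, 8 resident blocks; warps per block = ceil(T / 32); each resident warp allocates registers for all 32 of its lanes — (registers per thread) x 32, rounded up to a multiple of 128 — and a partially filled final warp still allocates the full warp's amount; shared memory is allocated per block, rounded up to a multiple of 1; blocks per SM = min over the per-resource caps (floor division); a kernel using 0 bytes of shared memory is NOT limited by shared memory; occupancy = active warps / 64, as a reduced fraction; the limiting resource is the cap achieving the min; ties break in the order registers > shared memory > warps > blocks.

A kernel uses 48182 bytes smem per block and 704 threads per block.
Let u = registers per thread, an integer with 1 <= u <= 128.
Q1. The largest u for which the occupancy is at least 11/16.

Answer: u = 20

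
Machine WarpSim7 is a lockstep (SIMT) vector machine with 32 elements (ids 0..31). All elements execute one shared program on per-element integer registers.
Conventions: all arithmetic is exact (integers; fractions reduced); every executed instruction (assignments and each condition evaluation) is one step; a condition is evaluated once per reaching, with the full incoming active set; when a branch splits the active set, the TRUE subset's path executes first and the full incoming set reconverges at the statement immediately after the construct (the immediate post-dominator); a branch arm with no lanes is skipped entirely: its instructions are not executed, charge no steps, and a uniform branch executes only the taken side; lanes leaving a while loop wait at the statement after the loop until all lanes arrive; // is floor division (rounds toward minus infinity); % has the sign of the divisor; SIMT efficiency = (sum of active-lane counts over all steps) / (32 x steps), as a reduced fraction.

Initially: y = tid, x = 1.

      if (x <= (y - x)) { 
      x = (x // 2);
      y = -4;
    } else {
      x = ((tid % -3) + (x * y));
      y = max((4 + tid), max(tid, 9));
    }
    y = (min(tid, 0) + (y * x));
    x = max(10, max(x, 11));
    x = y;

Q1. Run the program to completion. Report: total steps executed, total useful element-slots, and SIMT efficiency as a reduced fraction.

Answer: 8 steps, 192 useful, 3/4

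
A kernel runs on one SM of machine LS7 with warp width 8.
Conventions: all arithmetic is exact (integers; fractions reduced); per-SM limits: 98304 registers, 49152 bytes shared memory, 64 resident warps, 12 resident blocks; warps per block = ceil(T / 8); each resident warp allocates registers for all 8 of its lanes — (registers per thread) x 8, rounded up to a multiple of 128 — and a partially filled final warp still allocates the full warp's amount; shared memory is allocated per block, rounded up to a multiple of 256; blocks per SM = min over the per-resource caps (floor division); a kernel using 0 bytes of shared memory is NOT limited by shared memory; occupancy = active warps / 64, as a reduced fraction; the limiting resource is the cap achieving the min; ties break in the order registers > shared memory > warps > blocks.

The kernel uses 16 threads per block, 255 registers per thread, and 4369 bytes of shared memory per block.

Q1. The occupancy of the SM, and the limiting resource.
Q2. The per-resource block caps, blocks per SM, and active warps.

Answer: occupancy 5/16, limited by shared memory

registers: 24 blocks
shared memory: 10 blocks
warps: 32 blocks
blocks: 12 blocks

Answer: 10 blocks, 20 active warps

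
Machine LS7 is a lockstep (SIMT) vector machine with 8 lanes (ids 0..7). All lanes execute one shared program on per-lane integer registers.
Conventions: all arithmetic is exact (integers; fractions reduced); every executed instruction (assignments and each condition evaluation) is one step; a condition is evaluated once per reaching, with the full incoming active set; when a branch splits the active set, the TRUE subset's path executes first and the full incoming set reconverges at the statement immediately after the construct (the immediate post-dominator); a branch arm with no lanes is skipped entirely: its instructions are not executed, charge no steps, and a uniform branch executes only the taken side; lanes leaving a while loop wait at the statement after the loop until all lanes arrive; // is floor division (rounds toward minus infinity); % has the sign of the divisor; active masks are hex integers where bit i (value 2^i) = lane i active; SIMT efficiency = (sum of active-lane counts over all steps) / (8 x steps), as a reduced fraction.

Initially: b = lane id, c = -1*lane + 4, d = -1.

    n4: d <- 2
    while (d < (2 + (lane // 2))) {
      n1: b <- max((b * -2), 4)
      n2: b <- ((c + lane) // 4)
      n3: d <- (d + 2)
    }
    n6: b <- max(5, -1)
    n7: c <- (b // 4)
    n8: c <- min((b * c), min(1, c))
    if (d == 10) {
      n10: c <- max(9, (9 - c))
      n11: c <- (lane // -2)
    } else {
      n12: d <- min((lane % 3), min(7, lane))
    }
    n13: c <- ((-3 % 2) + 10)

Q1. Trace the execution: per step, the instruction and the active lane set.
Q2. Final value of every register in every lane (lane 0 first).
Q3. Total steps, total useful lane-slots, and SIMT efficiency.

step 0: d <- 2                       0xff
step 1: eval (d < (2 + (lane // 2))) 0xff
step 2: b <- max((b * -2), 4)        0xfc
step 3: b <- ((c + lane) // 4)       0xfc
step 4: d <- (d + 2)                 0xfc
step 5: eval (d < (2 + (lane // 2))) 0xfc
step 6: b <- max((b * -2), 4)        0xc0
step 7: b <- ((c + lane) // 4)       0xc0
step 8: d <- (d + 2)                 0xc0
step 9: eval (d < (2 + (lane // 2))) 0xc0
step 10: b <- max(5, -1)              0xff
step 11: c <- (b // 4)                0xff
step 12: c <- min((b * c), min(1, c)) 0xff
step 13: eval (d == 10)               0xff
step 14: d <- min((lane % 3), min(7, lane)) 0xff
step 15: c <- ((-3 % 2) + 10)         0xff

Answer: 16 steps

b: 5,5,5,5,5,5,5,5
c: 11,11,11,11,11,11,11,11
d: 0,1,2,0,1,2,0,1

steps = 16; useful = 96; efficiency = 96/128 = 3/4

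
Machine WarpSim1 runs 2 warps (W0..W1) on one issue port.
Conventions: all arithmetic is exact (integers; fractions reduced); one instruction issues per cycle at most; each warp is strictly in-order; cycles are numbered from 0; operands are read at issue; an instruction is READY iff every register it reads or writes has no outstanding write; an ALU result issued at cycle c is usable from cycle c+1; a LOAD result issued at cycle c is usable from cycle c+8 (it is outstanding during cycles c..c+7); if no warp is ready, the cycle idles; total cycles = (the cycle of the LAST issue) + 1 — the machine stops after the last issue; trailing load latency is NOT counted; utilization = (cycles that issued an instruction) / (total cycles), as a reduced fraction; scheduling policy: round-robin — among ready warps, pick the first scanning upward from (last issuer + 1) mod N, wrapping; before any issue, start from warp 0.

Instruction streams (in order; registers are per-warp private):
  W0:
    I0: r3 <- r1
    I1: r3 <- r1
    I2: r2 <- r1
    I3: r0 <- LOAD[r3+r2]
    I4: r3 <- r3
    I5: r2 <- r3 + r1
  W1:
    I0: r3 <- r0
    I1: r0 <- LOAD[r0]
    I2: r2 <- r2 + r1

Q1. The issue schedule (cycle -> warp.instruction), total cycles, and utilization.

cycle 0: W0.I0
cycle 1: W1.I0
cycle 2: W0.I1
cycle 3: W1.I1
cycle 4: W0.I2
cycle 5: W1.I2
cycle 6: W0.I3
cycle 7: W0.I4
cycle 8: W0.I5

Answer: 9 cycles, utilization 1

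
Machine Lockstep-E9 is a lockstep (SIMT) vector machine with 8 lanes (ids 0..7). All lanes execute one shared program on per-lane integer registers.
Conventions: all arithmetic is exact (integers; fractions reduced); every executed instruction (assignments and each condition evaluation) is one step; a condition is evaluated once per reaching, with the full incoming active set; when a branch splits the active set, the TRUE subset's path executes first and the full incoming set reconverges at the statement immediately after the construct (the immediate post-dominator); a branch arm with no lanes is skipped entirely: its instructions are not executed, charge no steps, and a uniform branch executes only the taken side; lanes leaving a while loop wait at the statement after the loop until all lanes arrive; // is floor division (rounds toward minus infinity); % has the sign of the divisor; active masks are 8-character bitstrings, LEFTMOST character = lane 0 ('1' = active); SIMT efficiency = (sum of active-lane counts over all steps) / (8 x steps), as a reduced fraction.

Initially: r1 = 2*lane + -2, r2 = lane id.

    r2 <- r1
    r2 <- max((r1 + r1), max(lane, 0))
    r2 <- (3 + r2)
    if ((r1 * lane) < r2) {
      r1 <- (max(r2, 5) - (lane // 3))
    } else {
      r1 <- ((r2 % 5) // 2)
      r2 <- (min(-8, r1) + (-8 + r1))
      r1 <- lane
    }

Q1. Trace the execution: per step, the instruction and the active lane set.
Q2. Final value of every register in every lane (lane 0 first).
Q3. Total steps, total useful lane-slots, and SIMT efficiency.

step 0: r2 <- r1                     11111111
step 1: r2 <- max((r1 + r1), max(lane, 0)) 11111111
step 2: r2 <- (3 + r2)               11111111
step 3: eval ((r1 * lane) < r2)      11111111
step 4: r1 <- (max(r2, 5) - (lane // 3)) 11100000
step 5: r1 <- ((r2 % 5) // 2)        00011111
step 6: r2 <- (min(-8, r1) + (-8 + r1)) 00011111
step 7: r1 <- lane                   00011111

Answer: 8 steps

r1: 5,5,7,3,4,5,6,7
r2: 3,4,7,-16,-16,-14,-15,-15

steps = 8; useful = 50; efficiency = 50/64 = 25/32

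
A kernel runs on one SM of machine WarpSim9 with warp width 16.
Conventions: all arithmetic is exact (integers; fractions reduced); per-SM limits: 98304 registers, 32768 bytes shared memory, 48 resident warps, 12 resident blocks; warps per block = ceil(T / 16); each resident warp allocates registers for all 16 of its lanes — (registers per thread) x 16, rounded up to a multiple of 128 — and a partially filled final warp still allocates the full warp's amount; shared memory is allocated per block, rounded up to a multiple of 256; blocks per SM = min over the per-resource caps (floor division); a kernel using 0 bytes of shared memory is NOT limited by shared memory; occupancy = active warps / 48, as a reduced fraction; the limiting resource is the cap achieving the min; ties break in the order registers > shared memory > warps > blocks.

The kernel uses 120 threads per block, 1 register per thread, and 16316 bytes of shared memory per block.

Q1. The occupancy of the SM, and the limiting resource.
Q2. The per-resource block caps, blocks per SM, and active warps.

Answer: occupancy 1/3, limited by shared memory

registers: 96 blocks
shared memory: 2 blocks
warps: 6 blocks
blocks: 12 blocks

Answer: 2 blocks, 16 active warps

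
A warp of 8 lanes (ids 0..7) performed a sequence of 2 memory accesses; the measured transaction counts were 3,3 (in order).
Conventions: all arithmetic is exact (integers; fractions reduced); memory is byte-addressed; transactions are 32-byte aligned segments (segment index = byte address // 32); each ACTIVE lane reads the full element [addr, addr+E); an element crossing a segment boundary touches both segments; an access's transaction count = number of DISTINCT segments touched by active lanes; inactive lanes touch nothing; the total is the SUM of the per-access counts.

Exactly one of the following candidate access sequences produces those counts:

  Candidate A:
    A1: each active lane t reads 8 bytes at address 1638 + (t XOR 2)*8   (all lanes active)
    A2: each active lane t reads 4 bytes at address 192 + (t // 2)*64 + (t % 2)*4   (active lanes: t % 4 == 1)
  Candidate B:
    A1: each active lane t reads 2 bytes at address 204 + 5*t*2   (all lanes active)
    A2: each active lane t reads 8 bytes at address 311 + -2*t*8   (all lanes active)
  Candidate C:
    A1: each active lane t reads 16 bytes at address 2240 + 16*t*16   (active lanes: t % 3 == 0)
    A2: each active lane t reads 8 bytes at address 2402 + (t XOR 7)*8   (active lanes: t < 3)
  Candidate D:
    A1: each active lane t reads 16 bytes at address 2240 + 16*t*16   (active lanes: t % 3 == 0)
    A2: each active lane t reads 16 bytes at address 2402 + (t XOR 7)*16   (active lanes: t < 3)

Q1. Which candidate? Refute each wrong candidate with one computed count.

A: A2 gives 2 transactions, not 3
B: A2 gives 4 transactions, not 3
C: A2 gives 2 transactions, not 3
D: all counts match (3,3)

Answer: D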